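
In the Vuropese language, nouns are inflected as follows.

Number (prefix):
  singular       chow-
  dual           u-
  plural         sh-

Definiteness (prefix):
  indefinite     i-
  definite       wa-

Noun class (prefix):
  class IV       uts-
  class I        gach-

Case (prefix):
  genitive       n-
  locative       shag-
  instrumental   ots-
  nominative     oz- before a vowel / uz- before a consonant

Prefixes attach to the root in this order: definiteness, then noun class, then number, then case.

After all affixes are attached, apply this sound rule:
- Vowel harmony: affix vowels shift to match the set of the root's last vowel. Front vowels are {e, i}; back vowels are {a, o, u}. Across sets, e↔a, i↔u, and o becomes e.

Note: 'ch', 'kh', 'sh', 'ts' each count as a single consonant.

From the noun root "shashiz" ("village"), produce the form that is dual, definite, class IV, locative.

shegiitsweshashiz

Attach definiteness definite wa- → washashiz.
Attach noun class class IV uts- → utswashashiz.
Attach number dual u- → uutswashashiz.
Attach case locative shag- → shaguutswashashiz.
Apply vowel harmony: shaguutswashashiz → shegiitsweshashiz.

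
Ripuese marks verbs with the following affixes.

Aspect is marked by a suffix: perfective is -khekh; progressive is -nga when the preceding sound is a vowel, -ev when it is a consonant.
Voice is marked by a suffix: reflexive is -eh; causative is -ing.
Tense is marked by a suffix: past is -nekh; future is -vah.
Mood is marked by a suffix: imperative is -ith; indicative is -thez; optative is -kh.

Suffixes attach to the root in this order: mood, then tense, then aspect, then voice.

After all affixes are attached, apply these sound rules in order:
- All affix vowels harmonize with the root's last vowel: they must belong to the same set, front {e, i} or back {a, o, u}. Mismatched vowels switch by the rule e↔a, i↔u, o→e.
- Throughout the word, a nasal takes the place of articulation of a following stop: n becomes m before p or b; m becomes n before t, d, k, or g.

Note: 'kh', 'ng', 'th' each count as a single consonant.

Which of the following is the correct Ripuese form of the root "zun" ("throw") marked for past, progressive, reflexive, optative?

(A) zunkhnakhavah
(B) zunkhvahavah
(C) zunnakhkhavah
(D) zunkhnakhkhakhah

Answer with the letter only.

Attach mood optative -kh → zunkh.
Attach tense past -nekh → zunkhnekh.
Attach aspect progressive -ev (after consonant 'kh') → zunkhnekhev.
Attach voice reflexive -eh → zunkhnekheveh.
Apply vowel harmony: zunkhnekheveh → zunkhnakhavah.
Nasal assimilation: no change.
So the correct form is zunkhnakhavah, option (A).
(D) zunkhnakhkhakhah is wrong: it uses perfective instead of progressive for aspect.
(B) zunkhvahavah is wrong: it uses future instead of past for tense.
(C) zunnakhkhavah is wrong: it has the affixes in the wrong order.

A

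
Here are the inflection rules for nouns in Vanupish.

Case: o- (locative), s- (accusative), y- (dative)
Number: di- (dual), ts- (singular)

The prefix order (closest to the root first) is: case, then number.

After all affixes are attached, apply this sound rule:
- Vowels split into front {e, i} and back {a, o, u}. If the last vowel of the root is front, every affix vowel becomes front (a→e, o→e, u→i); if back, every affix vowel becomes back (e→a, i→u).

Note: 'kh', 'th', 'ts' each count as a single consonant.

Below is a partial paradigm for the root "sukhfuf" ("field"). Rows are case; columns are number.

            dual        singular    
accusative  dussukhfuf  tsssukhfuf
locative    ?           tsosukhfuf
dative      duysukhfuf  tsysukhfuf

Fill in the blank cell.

duosukhfuf

Attach case locative o- → osukhfuf.
Attach number dual di- → diosukhfuf.
Apply vowel harmony: diosukhfuf → duosukhfuf.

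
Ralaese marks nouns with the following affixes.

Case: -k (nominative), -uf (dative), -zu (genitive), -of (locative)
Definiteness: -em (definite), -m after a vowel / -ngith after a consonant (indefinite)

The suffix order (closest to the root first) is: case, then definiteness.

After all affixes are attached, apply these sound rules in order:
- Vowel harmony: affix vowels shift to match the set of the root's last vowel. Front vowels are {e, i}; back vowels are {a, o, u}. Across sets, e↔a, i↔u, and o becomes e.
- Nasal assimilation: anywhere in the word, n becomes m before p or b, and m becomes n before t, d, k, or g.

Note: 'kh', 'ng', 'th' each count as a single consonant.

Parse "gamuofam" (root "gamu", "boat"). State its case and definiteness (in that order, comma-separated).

locative, definite

Segment: gamu-of-em.
case: -of → locative.
definiteness: -em → definite.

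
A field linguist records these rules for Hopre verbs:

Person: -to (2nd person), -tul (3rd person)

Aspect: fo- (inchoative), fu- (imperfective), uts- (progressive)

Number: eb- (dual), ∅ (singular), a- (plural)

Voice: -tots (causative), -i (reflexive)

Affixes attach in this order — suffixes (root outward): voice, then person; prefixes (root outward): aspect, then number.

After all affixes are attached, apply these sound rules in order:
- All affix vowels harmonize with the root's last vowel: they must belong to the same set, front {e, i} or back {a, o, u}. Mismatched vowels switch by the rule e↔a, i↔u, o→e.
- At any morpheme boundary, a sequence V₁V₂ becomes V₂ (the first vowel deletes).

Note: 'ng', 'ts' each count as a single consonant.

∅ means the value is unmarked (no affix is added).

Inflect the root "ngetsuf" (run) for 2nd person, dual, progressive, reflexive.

Attach voice reflexive -i → ngetsufi.
Attach person 2nd person -to → ngetsufito.
Attach aspect progressive uts- → utsngetsufito.
Attach number dual eb- → ebutsngetsufito.
Apply vowel harmony: ebutsngetsufito → abutsngetsufuto.
Vowel deletion: no change.

abutsngetsufuto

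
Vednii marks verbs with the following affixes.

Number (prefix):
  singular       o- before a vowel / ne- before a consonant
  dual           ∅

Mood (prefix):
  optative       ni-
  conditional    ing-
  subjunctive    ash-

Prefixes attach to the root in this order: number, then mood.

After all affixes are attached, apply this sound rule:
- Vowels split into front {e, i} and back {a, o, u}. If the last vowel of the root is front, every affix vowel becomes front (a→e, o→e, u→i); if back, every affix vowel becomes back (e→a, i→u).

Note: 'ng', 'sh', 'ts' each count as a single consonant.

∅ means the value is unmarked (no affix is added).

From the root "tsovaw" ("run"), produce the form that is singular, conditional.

Attach number singular ne- (before consonant 'ts') → netsovaw.
Attach mood conditional ing- → ingnetsovaw.
Apply vowel harmony: ingnetsovaw → ungnatsovaw.

ungnatsovaw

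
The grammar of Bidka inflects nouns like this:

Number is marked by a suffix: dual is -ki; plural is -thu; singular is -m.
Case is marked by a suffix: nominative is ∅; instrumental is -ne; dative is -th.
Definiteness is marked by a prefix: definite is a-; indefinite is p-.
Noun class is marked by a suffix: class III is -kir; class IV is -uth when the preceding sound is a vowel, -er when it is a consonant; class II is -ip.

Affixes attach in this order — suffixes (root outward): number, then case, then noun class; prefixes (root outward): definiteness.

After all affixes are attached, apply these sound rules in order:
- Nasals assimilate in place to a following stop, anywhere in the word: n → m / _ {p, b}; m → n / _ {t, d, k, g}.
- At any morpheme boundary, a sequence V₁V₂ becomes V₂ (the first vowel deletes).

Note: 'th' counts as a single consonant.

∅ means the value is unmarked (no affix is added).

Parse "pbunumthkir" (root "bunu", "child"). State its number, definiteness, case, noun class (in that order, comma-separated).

singular, indefinite, dative, class III

Segment: p-bunu-m-th-kir.
number: -m → singular.
definiteness: p- → indefinite.
case: -th → dative.
noun class: -kir → class III.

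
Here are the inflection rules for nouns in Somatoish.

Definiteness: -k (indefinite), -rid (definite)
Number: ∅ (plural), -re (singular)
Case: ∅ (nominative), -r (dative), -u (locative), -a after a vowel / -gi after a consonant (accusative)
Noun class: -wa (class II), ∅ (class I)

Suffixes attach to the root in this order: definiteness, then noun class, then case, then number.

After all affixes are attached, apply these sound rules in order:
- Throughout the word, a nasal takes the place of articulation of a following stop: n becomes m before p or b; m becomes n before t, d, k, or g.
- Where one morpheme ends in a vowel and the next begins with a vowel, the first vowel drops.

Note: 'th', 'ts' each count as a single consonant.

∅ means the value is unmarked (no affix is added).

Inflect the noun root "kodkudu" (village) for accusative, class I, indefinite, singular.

Attach definiteness indefinite -k → kodkuduk.
noun class = class I: zero marking, form stays kodkuduk.
Attach case accusative -gi (after consonant 'k') → kodkudukgi.
Attach number singular -re → kodkudukgire.
Nasal assimilation: no change.
Vowel deletion: no change.

kodkudukgire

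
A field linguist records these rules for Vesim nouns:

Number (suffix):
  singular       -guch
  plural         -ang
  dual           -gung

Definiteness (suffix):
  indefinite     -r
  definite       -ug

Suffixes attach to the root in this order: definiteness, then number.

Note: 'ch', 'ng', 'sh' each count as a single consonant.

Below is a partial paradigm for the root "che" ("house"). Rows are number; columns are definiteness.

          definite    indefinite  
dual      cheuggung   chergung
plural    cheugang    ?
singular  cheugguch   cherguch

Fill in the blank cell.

Attach definiteness indefinite -r → cher.
Attach number plural -ang → cherang.

cherang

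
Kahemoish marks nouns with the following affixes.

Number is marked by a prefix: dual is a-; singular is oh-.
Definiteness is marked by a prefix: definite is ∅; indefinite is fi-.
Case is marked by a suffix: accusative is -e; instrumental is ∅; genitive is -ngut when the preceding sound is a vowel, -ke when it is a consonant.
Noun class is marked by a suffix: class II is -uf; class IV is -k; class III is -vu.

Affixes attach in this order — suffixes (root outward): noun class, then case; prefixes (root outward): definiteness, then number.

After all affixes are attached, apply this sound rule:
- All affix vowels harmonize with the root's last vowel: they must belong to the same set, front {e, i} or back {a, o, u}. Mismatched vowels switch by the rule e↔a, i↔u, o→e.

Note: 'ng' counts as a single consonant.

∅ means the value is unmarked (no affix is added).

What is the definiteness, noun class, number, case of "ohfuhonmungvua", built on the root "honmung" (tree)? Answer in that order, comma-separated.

indefinite, class III, singular, accusative

Segment: oh-fi-honmung-vu-e.
definiteness: fi- → indefinite.
noun class: -vu → class III.
number: oh- → singular.
case: -e → accusative.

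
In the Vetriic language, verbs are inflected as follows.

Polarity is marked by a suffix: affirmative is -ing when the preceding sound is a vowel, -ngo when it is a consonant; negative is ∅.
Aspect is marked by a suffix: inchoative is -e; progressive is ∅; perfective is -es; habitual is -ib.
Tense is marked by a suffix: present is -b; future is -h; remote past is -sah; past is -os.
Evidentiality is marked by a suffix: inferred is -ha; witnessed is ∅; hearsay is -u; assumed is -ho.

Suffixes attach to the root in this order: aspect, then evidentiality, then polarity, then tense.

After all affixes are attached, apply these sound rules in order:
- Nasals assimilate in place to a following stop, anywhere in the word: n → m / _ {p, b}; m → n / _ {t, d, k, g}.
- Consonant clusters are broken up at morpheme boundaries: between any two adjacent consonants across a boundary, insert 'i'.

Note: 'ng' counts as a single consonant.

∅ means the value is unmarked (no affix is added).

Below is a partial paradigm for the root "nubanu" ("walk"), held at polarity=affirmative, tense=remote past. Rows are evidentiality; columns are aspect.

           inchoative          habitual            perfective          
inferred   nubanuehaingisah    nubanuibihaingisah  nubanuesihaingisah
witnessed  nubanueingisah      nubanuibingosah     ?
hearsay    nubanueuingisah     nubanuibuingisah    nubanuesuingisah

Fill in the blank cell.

Attach aspect perfective -es → nubanues.
evidentiality = witnessed: zero marking, form stays nubanues.
Attach polarity affirmative -ngo (after consonant 's') → nubanuesngo.
Attach tense remote past -sah → nubanuesngosah.
Nasal assimilation: no change.
Apply epenthesis: nubanuesngosah → nubanuesingosah.

nubanuesingosah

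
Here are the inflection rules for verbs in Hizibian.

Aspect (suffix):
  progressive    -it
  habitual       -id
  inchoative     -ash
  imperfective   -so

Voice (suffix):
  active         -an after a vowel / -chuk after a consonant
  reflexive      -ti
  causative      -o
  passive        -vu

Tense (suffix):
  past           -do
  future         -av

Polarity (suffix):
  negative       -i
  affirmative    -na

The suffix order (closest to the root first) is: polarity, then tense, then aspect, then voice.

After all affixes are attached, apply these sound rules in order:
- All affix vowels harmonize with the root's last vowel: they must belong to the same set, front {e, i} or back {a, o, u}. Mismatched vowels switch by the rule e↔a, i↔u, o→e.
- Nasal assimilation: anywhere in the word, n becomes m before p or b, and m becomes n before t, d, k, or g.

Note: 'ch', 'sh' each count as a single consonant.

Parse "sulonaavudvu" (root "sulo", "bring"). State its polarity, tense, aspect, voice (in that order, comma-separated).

affirmative, future, habitual, passive

Segment: sulo-na-av-id-vu.
polarity: -na → affirmative.
tense: -av → future.
aspect: -id → habitual.
voice: -vu → passive.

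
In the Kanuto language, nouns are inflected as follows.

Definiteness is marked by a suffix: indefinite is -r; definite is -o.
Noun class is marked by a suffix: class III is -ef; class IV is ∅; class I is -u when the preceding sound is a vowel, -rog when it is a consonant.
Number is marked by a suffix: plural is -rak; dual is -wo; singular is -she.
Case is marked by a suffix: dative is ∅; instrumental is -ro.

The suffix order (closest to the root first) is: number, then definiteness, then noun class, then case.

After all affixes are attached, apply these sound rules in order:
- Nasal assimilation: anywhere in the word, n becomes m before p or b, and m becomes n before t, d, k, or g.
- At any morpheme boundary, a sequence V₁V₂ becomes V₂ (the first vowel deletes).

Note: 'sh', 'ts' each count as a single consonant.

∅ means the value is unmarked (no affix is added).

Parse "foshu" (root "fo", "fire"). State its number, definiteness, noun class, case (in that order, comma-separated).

singular, definite, class I, dative

Segment: fo-she-o-u.
number: -she → singular.
definiteness: -o → definite.
noun class: -u/rog → class I.
case: ∅ → dative.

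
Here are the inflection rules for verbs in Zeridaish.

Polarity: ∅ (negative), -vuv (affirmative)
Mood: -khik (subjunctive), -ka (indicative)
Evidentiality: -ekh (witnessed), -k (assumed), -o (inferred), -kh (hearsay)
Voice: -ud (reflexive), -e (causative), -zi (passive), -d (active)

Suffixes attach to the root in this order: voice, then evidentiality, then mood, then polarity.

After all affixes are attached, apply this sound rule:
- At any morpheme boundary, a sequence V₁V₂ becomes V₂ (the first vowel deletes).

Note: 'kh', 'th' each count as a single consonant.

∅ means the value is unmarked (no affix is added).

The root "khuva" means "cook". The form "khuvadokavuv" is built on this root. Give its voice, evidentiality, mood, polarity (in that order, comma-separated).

Segment: khuva-d-o-ka-vuv.
voice: -d → active.
evidentiality: -o → inferred.
mood: -ka → indicative.
polarity: -vuv → affirmative.

active, inferred, indicative, affirmative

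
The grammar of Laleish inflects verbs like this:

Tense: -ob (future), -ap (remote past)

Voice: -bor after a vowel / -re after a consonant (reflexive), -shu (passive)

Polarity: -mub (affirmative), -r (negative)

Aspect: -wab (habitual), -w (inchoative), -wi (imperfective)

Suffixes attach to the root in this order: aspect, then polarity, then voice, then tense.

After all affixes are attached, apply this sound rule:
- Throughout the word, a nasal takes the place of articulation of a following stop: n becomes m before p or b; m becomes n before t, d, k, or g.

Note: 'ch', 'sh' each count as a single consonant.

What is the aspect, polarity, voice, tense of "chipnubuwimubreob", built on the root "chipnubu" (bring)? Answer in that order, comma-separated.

Segment: chipnubu-wi-mub-re-ob.
aspect: -wi → imperfective.
polarity: -mub → affirmative.
voice: -bor/re → reflexive.
tense: -ob → future.

imperfective, affirmative, reflexive, future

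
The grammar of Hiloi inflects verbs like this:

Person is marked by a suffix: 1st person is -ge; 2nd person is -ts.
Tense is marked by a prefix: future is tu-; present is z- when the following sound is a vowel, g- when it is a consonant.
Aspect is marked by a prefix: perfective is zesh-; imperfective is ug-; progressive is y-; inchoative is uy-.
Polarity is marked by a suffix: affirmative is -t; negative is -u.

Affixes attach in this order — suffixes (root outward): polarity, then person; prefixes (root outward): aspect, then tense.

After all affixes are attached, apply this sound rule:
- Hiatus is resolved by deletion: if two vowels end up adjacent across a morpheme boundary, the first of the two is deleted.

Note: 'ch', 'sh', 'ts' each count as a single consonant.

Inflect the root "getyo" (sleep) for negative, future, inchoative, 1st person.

Attach polarity negative -u → getyou.
Attach person 1st person -ge → getyouge.
Attach aspect inchoative uy- → uygetyouge.
Attach tense future tu- → tuuygetyouge.
Apply vowel deletion: tuuygetyouge → tuygetyuge.

tuygetyuge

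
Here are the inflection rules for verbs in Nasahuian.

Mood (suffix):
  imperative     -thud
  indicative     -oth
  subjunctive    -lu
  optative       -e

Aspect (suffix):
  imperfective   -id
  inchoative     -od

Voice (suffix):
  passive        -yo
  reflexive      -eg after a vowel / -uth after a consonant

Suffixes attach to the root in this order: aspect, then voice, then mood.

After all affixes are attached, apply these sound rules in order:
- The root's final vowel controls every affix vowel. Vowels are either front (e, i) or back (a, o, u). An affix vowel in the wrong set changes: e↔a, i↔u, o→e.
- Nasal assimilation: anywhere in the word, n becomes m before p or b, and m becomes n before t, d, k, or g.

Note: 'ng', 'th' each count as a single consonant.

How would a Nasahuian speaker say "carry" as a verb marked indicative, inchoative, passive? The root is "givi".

giviedyeeth

Attach aspect inchoative -od → giviod.
Attach voice passive -yo → giviodyo.
Attach mood indicative -oth → giviodyooth.
Apply vowel harmony: giviodyooth → giviedyeeth.
Nasal assimilation: no change.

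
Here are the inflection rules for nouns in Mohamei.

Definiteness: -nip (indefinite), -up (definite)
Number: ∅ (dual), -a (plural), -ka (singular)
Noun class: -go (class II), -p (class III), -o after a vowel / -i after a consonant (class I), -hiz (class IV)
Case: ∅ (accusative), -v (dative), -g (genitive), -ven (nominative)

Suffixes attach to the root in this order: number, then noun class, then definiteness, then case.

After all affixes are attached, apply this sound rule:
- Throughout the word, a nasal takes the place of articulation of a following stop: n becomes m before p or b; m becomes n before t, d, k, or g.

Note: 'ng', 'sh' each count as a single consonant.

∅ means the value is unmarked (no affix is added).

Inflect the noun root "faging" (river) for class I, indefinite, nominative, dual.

faginginipven

number = dual: zero marking, form stays faging.
Attach noun class class I -i (after consonant 'ng') → fagingi.
Attach definiteness indefinite -nip → faginginip.
Attach case nominative -ven → faginginipven.
Nasal assimilation: no change.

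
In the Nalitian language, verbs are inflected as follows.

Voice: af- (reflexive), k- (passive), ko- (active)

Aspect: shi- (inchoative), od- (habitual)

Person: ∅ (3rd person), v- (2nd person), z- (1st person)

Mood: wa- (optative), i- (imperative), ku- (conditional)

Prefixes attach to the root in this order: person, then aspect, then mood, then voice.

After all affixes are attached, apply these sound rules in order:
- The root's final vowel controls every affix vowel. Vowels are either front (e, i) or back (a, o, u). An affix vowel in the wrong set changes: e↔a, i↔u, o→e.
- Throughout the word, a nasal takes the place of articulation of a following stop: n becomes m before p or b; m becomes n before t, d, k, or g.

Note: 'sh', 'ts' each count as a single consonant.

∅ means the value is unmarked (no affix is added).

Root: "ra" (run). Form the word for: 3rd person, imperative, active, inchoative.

koushura

person = 3rd person: zero marking, form stays ra.
Attach aspect inchoative shi- → shira.
Attach mood imperative i- → ishira.
Attach voice active ko- → koishira.
Apply vowel harmony: koishira → koushura.
Nasal assimilation: no change.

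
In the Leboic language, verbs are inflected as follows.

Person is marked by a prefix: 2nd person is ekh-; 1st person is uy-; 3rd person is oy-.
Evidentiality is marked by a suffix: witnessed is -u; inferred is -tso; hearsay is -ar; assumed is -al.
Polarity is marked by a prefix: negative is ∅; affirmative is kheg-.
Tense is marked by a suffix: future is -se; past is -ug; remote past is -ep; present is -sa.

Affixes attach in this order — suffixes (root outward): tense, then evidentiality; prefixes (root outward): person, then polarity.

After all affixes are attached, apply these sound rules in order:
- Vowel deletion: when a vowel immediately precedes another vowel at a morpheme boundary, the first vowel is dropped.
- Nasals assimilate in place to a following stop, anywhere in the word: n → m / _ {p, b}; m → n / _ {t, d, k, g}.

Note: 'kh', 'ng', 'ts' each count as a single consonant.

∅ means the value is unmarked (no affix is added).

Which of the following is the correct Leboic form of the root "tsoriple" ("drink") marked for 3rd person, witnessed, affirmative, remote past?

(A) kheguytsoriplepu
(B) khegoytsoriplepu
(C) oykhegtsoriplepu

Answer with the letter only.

B

Attach person 3rd person oy- → oytsoriple.
Attach tense remote past -ep → oytsoripleep.
Attach polarity affirmative kheg- → khegoytsoripleep.
Attach evidentiality witnessed -u → khegoytsoripleepu.
Apply vowel deletion: khegoytsoripleepu → khegoytsoriplepu.
Nasal assimilation: no change.
So the correct form is khegoytsoriplepu, option (B).
(A) kheguytsoriplepu is wrong: it uses 1st person instead of 3rd person for person.
(C) oykhegtsoriplepu is wrong: it has the affixes in the wrong order.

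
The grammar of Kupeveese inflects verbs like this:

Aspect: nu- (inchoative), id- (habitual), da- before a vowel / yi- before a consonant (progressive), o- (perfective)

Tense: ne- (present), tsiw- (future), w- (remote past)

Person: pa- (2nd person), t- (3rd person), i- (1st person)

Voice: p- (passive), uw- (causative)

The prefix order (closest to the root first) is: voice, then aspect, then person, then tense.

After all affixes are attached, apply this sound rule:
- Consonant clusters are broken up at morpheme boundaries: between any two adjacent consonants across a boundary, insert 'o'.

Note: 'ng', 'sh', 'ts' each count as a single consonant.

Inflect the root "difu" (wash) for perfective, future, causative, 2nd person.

tsiwopaouwodifu

Attach voice causative uw- → uwdifu.
Attach aspect perfective o- → ouwdifu.
Attach person 2nd person pa- → paouwdifu.
Attach tense future tsiw- → tsiwpaouwdifu.
Apply epenthesis: tsiwpaouwdifu → tsiwopaouwodifu.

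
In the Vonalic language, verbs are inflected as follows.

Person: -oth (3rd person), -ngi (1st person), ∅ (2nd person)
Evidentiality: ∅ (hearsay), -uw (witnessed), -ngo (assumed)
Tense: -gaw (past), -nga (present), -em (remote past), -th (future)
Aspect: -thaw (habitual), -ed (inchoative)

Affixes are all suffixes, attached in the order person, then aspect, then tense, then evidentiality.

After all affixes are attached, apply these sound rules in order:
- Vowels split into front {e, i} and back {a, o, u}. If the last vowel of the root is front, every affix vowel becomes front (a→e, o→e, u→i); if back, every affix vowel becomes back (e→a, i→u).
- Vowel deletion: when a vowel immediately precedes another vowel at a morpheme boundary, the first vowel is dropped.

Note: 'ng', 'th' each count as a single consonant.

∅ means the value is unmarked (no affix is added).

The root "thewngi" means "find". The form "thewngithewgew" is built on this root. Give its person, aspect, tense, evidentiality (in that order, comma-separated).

2nd person, habitual, past, hearsay

Segment: thewngi-thaw-gaw.
person: ∅ → 2nd person.
aspect: -thaw → habitual.
tense: -gaw → past.
evidentiality: ∅ → hearsay.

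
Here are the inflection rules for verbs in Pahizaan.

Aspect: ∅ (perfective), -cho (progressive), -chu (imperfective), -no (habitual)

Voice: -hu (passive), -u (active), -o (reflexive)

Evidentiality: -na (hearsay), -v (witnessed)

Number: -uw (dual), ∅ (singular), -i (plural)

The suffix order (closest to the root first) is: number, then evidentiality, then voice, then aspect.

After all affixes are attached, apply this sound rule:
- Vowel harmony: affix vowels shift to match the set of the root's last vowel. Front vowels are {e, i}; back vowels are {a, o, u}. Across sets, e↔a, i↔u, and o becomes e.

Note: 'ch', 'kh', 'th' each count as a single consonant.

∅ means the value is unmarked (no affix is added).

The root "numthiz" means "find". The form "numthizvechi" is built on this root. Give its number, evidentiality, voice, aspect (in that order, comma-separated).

singular, witnessed, reflexive, imperfective

Segment: numthiz-v-o-chu.
number: ∅ → singular.
evidentiality: -v → witnessed.
voice: -o → reflexive.
aspect: -chu → imperfective.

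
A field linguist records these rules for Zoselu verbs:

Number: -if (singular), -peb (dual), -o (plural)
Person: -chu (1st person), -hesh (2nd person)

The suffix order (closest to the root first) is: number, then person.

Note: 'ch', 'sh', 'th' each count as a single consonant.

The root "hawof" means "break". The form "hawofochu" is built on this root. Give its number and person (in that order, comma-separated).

Segment: hawof-o-chu.
number: -o → plural.
person: -chu → 1st person.

plural, 1st person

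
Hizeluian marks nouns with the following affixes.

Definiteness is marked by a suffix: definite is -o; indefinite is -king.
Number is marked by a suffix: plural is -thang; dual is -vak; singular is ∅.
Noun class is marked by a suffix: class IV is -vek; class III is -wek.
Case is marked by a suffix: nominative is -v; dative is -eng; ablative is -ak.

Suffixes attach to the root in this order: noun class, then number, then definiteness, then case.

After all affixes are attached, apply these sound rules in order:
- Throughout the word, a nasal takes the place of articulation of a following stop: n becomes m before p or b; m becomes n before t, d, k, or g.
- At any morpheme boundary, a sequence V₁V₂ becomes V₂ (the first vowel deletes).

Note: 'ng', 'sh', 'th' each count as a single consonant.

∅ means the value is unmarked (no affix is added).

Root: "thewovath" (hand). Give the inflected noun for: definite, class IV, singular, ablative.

thewovathvekak

Attach noun class class IV -vek → thewovathvek.
number = singular: zero marking, form stays thewovathvek.
Attach definiteness definite -o → thewovathveko.
Attach case ablative -ak → thewovathvekoak.
Nasal assimilation: no change.
Apply vowel deletion: thewovathvekoak → thewovathvekak.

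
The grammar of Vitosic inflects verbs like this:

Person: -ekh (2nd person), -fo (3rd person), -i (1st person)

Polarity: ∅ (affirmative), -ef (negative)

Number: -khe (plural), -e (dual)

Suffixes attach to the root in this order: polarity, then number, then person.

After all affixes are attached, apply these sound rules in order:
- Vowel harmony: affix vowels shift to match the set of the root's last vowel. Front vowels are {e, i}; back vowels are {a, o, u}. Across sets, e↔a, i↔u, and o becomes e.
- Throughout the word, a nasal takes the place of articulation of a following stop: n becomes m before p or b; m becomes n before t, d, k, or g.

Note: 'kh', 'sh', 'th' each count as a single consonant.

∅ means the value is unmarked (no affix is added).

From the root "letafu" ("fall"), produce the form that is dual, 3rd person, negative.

letafuafafo

Attach polarity negative -ef → letafuef.
Attach number dual -e → letafuefe.
Attach person 3rd person -fo → letafuefefo.
Apply vowel harmony: letafuefefo → letafuafafo.
Nasal assimilation: no change.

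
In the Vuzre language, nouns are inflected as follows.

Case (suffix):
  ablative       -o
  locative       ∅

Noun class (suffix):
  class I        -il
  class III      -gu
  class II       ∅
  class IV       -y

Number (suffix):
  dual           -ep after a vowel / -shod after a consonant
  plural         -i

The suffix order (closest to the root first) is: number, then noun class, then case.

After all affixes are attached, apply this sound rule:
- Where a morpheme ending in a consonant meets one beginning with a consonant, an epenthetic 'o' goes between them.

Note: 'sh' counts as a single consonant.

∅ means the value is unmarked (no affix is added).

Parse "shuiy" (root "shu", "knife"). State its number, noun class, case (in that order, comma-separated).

plural, class IV, locative

Segment: shu-i-y.
number: -i → plural.
noun class: -y → class IV.
case: ∅ → locative.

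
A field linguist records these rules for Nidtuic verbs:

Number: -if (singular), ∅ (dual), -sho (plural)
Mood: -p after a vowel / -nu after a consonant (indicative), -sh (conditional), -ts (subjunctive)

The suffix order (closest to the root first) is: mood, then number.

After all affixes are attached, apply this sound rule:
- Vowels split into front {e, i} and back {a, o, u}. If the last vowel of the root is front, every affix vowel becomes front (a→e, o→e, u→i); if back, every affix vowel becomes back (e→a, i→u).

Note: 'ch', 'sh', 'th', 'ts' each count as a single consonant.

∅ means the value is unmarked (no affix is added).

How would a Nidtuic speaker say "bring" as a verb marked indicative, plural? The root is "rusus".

Attach mood indicative -nu (after consonant 's') → rususnu.
Attach number plural -sho → rususnusho.
Vowel harmony: no change.

rususnusho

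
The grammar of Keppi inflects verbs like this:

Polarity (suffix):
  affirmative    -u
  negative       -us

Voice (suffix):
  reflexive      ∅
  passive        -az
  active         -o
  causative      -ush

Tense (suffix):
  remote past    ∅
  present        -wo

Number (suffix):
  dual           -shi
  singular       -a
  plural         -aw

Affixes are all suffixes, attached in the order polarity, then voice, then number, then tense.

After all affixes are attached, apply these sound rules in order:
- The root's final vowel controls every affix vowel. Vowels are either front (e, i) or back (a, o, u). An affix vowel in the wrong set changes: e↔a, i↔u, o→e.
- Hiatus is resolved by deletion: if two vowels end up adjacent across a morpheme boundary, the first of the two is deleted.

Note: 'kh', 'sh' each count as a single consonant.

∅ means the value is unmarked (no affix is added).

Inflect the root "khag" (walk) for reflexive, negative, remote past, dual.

Attach polarity negative -us → khagus.
voice = reflexive: zero marking, form stays khagus.
Attach number dual -shi → khagusshi.
tense = remote past: zero marking, form stays khagusshi.
Apply vowel harmony: khagusshi → khagusshu.
Vowel deletion: no change.

khagusshu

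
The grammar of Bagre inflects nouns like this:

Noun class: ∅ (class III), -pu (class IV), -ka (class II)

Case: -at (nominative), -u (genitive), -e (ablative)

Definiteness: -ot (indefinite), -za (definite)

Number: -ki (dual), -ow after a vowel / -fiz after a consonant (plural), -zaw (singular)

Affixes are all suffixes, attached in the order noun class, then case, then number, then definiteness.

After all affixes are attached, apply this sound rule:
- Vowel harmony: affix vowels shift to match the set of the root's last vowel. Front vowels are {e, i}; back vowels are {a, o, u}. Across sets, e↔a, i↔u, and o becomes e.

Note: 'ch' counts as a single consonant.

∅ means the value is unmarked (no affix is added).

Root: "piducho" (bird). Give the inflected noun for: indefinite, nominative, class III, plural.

piduchoatfuzot

noun class = class III: zero marking, form stays piducho.
Attach case nominative -at → piduchoat.
Attach number plural -fiz (after consonant 't') → piduchoatfiz.
Attach definiteness indefinite -ot → piduchoatfizot.
Apply vowel harmony: piduchoatfizot → piduchoatfuzot.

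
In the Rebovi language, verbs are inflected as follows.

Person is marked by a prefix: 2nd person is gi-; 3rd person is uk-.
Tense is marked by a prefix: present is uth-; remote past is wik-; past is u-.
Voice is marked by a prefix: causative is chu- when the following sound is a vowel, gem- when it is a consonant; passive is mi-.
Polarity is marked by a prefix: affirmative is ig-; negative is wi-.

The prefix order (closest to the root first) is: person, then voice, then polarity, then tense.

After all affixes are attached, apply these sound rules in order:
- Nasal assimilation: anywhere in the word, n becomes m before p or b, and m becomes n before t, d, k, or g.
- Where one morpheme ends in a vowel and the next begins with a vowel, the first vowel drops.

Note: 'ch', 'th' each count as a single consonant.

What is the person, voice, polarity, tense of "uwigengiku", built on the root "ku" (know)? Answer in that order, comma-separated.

2nd person, causative, negative, past

Segment: u-wi-gem-gi-ku.
person: gi- → 2nd person.
voice: chu/gem- → causative.
polarity: wi- → negative.
tense: u- → past.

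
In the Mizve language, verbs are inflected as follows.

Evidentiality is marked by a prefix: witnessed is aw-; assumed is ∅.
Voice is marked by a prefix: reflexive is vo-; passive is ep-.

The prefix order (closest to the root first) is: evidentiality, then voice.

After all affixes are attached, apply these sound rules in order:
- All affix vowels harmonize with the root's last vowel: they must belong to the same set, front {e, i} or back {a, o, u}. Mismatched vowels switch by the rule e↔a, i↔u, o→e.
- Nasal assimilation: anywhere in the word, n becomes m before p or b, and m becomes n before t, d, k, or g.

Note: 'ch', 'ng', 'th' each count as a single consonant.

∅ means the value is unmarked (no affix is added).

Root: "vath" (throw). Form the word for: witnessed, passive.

Attach evidentiality witnessed aw- → awvath.
Attach voice passive ep- → epawvath.
Apply vowel harmony: epawvath → apawvath.
Nasal assimilation: no change.

apawvath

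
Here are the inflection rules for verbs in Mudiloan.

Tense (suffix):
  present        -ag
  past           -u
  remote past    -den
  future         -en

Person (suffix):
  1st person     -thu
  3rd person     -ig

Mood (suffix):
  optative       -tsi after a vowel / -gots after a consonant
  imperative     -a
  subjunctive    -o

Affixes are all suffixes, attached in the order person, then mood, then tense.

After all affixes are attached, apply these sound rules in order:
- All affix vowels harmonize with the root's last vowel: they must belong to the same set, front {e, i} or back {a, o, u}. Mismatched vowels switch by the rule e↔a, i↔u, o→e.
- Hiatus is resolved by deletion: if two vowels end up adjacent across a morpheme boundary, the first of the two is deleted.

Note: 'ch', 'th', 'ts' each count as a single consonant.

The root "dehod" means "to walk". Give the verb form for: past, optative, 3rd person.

Attach person 3rd person -ig → dehodig.
Attach mood optative -gots (after consonant 'g') → dehodiggots.
Attach tense past -u → dehodiggotsu.
Apply vowel harmony: dehodiggotsu → dehoduggotsu.
Vowel deletion: no change.

dehoduggotsu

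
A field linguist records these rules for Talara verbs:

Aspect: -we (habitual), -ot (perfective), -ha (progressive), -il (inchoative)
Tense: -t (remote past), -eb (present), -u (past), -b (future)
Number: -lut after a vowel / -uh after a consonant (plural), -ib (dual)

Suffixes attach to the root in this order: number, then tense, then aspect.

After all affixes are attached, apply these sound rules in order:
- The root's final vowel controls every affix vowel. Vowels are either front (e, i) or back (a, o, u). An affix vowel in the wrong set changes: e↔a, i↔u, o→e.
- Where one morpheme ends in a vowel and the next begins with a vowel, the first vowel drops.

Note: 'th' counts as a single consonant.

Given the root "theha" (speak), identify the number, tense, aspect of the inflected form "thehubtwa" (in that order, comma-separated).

Segment: theha-ib-t-we.
number: -ib → dual.
tense: -t → remote past.
aspect: -we → habitual.

dual, remote past, habitual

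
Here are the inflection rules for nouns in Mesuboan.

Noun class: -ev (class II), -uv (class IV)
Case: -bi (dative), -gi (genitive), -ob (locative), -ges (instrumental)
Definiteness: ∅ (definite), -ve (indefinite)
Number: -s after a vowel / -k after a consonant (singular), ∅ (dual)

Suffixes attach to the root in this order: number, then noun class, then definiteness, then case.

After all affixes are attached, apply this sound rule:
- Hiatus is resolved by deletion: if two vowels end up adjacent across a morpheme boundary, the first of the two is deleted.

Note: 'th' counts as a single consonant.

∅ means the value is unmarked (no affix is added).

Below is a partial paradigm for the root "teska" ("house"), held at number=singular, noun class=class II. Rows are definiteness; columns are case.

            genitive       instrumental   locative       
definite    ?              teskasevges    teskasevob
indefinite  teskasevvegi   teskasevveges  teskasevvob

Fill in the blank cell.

Attach number singular -s (after vowel 'a') → teskas.
Attach noun class class II -ev → teskasev.
definiteness = definite: zero marking, form stays teskasev.
Attach case genitive -gi → teskasevgi.
Vowel deletion: no change.

teskasevgi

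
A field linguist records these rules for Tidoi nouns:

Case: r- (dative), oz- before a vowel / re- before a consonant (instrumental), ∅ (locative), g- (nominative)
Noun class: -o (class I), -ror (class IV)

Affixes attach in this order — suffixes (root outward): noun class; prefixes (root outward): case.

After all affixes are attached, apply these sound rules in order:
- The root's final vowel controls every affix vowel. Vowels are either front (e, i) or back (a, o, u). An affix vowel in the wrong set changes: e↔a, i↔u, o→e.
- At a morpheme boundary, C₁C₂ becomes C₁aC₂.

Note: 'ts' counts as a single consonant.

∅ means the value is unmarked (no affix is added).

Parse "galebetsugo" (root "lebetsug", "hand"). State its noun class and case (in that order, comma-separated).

Segment: g-lebetsug-o.
noun class: -o → class I.
case: g- → nominative.

class I, nominative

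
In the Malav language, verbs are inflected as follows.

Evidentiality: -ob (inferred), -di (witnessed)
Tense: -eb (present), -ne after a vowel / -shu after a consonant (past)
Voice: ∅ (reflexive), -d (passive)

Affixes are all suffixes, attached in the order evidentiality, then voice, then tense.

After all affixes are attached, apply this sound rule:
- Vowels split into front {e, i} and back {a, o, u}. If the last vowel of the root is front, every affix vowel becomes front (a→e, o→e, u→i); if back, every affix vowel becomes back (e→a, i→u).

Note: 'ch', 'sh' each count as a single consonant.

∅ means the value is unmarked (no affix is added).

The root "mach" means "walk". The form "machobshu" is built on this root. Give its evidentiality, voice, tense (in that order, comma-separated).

inferred, reflexive, past

Segment: mach-ob-shu.
evidentiality: -ob → inferred.
voice: ∅ → reflexive.
tense: -ne/shu → past.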